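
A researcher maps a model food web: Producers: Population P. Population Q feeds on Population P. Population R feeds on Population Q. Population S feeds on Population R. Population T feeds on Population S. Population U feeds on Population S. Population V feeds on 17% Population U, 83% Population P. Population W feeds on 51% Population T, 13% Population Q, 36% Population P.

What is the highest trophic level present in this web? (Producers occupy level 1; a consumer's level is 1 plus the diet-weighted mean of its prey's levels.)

5

Population Q: 1 + 1 = 2
Population R: 1 + 2 = 3
Population S: 1 + 3 = 4
Population T: 1 + 4 = 5
Population U: 1 + 4 = 5
Population V: 1 + (0.17×5 + 0.83×1) = 2.68
Population W: 1 + (0.51×5 + 0.13×2 + 0.36×1) = 4.17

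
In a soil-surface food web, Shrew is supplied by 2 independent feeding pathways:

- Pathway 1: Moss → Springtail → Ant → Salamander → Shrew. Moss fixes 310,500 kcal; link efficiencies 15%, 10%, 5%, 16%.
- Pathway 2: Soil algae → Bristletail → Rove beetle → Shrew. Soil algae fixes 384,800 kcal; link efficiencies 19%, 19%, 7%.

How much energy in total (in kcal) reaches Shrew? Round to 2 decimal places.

Pathway 1: 310500 × 0.15 × 0.1 × 0.05 × 0.16 = 37.26 kcal
Pathway 2: 384800 × 0.19 × 0.19 × 0.07 = 972.3896 kcal
Total at Shrew: 37.26 + 972.3896 = 1009.6496 kcal

1009.65 kcal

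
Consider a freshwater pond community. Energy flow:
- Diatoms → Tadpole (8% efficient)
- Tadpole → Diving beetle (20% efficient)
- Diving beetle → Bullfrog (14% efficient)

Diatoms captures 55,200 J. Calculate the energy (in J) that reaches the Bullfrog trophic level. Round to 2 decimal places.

123.65 J

Tadpole: 55200 × 0.08 = 4416 J
Diving beetle: 4416 × 0.2 = 883.2 J
Bullfrog: 883.2 × 0.14 = 123.648 J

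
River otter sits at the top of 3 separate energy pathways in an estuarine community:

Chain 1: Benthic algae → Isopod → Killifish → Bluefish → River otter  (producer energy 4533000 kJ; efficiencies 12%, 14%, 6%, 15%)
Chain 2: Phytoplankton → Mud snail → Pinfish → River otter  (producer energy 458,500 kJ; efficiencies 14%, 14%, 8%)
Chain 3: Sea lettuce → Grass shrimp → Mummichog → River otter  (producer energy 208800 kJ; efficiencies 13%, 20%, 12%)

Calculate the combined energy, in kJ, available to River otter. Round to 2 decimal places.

2055.77 kJ

Chain 1: 4533000 × 0.12 × 0.14 × 0.06 × 0.15 = 685.3896 kJ
Chain 2: 458500 × 0.14 × 0.14 × 0.08 = 718.928 kJ
Chain 3: 208800 × 0.13 × 0.2 × 0.12 = 651.456 kJ
Total at River otter: 685.3896 + 718.928 + 651.456 = 2055.7736 kJ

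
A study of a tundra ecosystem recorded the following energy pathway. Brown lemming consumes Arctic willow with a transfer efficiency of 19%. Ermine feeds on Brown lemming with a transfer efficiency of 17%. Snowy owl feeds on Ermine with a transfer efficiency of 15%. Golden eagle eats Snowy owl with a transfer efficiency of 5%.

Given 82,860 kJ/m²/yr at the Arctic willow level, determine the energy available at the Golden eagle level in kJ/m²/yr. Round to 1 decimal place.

20.1 kJ/m²/yr

Brown lemming: 82860 × 0.19 = 15743.4 kJ/m²/yr
Ermine: 15743.4 × 0.17 = 2676.378 kJ/m²/yr
Snowy owl: 2676.378 × 0.15 = 401.4567 kJ/m²/yr
Golden eagle: 401.4567 × 0.05 = 20.072835 kJ/m²/yr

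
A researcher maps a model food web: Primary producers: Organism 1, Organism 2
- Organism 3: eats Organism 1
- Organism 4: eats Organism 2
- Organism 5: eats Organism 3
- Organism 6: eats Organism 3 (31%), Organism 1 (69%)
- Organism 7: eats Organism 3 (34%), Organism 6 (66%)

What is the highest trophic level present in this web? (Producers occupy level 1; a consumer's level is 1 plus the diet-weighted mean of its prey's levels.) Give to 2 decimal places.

Organism 3: 1 + 1 = 2
Organism 4: 1 + 1 = 2
Organism 5: 1 + 2 = 3
Organism 6: 1 + (0.31×2 + 0.69×1) = 2.31
Organism 7: 1 + (0.34×2 + 0.66×2.31) = 3.2046

3.20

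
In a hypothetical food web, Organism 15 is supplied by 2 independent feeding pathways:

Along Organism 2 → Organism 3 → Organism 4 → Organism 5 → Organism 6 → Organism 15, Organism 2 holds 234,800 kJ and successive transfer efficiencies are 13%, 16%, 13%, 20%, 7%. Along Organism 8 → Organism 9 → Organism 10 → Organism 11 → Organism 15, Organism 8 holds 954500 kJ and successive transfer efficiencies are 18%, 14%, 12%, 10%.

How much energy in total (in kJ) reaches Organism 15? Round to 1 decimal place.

Via Organism 2: 234800 × 0.13 × 0.16 × 0.13 × 0.2 × 0.07 = 8.8885888 kJ
Via Organism 8: 954500 × 0.18 × 0.14 × 0.12 × 0.1 = 288.6408 kJ
Total at Organism 15: 8.8885888 + 288.6408 = 297.5293888 kJ

297.5 kJ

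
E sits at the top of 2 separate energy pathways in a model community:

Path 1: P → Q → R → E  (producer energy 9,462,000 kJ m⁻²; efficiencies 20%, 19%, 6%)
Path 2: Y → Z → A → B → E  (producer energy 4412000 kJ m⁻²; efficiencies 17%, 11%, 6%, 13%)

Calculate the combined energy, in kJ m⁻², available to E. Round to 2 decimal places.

Path 1: 9462000 × 0.2 × 0.19 × 0.06 = 21573.36 kJ m⁻²
Path 2: 4412000 × 0.17 × 0.11 × 0.06 × 0.13 = 643.53432 kJ m⁻²
Total at E: 21573.36 + 643.53432 = 22216.89432 kJ m⁻²

22216.89 kJ m⁻²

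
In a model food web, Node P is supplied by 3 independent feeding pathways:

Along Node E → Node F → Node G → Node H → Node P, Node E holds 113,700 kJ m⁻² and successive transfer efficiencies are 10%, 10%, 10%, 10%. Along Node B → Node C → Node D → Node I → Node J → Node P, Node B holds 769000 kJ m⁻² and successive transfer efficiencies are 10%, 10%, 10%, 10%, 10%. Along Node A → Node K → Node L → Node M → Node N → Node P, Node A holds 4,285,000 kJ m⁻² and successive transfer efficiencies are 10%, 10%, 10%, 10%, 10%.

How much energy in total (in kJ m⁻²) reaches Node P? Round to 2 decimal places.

61.91 kJ m⁻²

Via Node E: 113700 × 0.1 × 0.1 × 0.1 × 0.1 = 11.37 kJ m⁻²
Via Node B: 769000 × 0.1 × 0.1 × 0.1 × 0.1 × 0.1 = 7.69 kJ m⁻²
Via Node A: 4285000 × 0.1 × 0.1 × 0.1 × 0.1 × 0.1 = 42.85 kJ m⁻²
Total at Node P: 11.37 + 7.69 + 42.85 = 61.91 kJ m⁻²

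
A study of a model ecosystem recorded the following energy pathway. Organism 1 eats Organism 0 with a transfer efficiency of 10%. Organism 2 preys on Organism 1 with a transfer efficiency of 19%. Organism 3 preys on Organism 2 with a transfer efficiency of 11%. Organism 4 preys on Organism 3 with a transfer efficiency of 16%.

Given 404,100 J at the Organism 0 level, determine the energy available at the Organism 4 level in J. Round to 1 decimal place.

135.1 J

Organism 1: 404100 × 0.1 = 40410 J
Organism 2: 40410 × 0.19 = 7677.9 J
Organism 3: 7677.9 × 0.11 = 844.569 J
Organism 4: 844.569 × 0.16 = 135.13104 J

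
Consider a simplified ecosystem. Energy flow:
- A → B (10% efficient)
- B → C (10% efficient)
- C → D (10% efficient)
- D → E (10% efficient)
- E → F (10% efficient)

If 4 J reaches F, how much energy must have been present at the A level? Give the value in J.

Cumulative transfer efficiency: 0.1 × 0.1 × 0.1 × 0.1 × 0.1 = 0.00001
A energy = 4 / 0.00001 = 400000 J

400000 J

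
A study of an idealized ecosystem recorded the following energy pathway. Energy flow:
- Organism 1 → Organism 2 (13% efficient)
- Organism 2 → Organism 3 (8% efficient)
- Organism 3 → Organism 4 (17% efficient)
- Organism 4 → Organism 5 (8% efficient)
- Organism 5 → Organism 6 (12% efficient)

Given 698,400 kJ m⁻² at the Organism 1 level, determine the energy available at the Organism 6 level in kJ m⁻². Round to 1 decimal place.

11.9 kJ m⁻²

Organism 2: 698400 × 0.13 = 90792 kJ m⁻²
Organism 3: 90792 × 0.08 = 7263.36 kJ m⁻²
Organism 4: 7263.36 × 0.17 = 1234.7712 kJ m⁻²
Organism 5: 1234.7712 × 0.08 = 98.781696 kJ m⁻²
Organism 6: 98.781696 × 0.12 = 11.85380352 kJ m⁻²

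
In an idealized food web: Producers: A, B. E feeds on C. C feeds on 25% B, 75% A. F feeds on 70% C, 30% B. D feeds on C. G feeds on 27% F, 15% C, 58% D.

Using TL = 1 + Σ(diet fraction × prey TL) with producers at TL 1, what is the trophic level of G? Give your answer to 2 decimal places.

3.77

C: 1 + (0.25×1 + 0.75×1) = 2
D: 1 + 2 = 3
E: 1 + 2 = 3
F: 1 + (0.7×2 + 0.3×1) = 2.7
G: 1 + (0.27×2.7 + 0.15×2 + 0.58×3) = 3.769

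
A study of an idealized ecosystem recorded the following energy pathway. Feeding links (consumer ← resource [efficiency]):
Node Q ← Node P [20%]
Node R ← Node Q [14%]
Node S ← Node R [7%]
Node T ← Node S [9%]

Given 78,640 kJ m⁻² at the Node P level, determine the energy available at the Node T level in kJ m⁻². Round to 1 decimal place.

Node Q: 78640 × 0.2 = 15728 kJ m⁻²
Node R: 15728 × 0.14 = 2201.92 kJ m⁻²
Node S: 2201.92 × 0.07 = 154.1344 kJ m⁻²
Node T: 154.1344 × 0.09 = 13.872096 kJ m⁻²

13.9 kJ m⁻²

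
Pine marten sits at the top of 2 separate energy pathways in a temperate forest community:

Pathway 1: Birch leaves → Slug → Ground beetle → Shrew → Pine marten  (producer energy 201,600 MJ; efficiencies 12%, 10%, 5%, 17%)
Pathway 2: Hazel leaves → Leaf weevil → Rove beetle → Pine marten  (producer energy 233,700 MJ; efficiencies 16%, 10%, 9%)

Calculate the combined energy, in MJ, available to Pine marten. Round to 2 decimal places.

357.09 MJ

Pathway 1: 201600 × 0.12 × 0.1 × 0.05 × 0.17 = 20.5632 MJ
Pathway 2: 233700 × 0.16 × 0.1 × 0.09 = 336.528 MJ
Total at Pine marten: 20.5632 + 336.528 = 357.0912 MJ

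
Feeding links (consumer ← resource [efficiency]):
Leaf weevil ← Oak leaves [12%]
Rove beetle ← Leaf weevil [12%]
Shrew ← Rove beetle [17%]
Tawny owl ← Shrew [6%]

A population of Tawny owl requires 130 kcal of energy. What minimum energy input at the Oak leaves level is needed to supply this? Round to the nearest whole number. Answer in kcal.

Cumulative transfer efficiency: 0.12 × 0.12 × 0.17 × 0.06 = 0.00014688
Oak leaves energy = 130 / 0.00014688 = 885076 kcal

885076 kcal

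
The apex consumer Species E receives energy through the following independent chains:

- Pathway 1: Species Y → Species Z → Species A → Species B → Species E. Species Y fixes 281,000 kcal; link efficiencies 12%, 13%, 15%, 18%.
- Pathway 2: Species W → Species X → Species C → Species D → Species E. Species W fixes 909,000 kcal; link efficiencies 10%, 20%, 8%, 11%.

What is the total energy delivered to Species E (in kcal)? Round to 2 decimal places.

Pathway 1: 281000 × 0.12 × 0.13 × 0.15 × 0.18 = 118.3572 kcal
Pathway 2: 909000 × 0.1 × 0.2 × 0.08 × 0.11 = 159.984 kcal
Total at Species E: 118.3572 + 159.984 = 278.3412 kcal

278.34 kcal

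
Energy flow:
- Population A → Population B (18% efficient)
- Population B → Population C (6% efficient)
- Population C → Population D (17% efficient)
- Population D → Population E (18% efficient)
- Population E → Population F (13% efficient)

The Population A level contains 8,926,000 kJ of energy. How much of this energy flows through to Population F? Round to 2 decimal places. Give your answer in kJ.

Population B: 8926000 × 0.18 = 1606680 kJ
Population C: 1606680 × 0.06 = 96400.8 kJ
Population D: 96400.8 × 0.17 = 16388.136 kJ
Population E: 16388.136 × 0.18 = 2949.86448 kJ
Population F: 2949.86448 × 0.13 = 383.4823824 kJ

383.48 kJ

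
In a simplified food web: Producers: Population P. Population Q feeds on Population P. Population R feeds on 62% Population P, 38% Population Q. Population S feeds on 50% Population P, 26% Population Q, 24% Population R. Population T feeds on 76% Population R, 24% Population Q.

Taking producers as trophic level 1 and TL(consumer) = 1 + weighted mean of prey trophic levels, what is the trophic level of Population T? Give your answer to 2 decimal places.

Population Q: 1 + 1 = 2
Population R: 1 + (0.62×1 + 0.38×2) = 2.38
Population S: 1 + (0.5×1 + 0.26×2 + 0.24×2.38) = 2.5912
Population T: 1 + (0.76×2.38 + 0.24×2) = 3.2888

3.29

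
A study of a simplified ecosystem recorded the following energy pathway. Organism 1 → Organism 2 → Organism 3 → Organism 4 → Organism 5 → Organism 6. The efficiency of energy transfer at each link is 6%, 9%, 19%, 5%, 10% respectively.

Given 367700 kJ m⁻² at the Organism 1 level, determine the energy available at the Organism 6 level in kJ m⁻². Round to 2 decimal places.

1.89 kJ m⁻²

Organism 2: 367700 × 0.06 = 22062 kJ m⁻²
Organism 3: 22062 × 0.09 = 1985.58 kJ m⁻²
Organism 4: 1985.58 × 0.19 = 377.2602 kJ m⁻²
Organism 5: 377.2602 × 0.05 = 18.86301 kJ m⁻²
Organism 6: 18.86301 × 0.1 = 1.886301 kJ m⁻²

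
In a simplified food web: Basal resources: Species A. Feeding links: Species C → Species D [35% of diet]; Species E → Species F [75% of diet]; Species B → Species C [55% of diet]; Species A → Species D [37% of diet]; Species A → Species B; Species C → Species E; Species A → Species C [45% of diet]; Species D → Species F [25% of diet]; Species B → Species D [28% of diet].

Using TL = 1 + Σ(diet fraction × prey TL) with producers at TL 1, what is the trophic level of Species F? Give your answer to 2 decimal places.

4.37

Species B: 1 + 1 = 2
Species C: 1 + (0.45×1 + 0.55×2) = 2.55
Species D: 1 + (0.37×1 + 0.28×2 + 0.35×2.55) = 2.8225
Species E: 1 + 2.55 = 3.55
Species F: 1 + (0.75×3.55 + 0.25×2.8225) = 4.368125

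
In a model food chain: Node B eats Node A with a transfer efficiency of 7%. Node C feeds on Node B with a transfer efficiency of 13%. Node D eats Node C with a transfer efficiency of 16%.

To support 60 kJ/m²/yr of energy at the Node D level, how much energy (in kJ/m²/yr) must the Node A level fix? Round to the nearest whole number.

Cumulative transfer efficiency: 0.07 × 0.13 × 0.16 = 0.001456
Node A energy = 60 / 0.001456 = 41209 kJ/m²/yr

41209 kJ/m²/yr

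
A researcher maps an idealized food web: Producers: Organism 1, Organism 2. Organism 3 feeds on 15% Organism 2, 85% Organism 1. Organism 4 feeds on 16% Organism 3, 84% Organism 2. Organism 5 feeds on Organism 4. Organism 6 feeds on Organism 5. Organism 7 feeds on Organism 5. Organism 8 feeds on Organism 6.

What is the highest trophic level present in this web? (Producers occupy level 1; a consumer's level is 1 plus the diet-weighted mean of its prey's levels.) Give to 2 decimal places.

5.16

Organism 3: 1 + (0.15×1 + 0.85×1) = 2
Organism 4: 1 + (0.16×2 + 0.84×1) = 2.16
Organism 5: 1 + 2.16 = 3.16
Organism 6: 1 + 3.16 = 4.16
Organism 7: 1 + 3.16 = 4.16
Organism 8: 1 + 4.16 = 5.16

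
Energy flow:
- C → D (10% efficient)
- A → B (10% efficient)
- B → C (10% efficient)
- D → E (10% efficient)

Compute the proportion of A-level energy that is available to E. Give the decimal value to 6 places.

0.000100

Product of link efficiencies: 0.1 × 0.1 × 0.1 × 0.1 = 0.0001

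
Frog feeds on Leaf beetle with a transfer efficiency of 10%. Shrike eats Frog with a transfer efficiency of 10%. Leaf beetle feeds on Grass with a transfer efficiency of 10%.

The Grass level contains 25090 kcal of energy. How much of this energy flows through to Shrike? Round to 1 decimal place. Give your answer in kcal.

25.1 kcal

Leaf beetle: 25090 × 0.1 = 2509 kcal
Frog: 2509 × 0.1 = 250.9 kcal
Shrike: 250.9 × 0.1 = 25.09 kcal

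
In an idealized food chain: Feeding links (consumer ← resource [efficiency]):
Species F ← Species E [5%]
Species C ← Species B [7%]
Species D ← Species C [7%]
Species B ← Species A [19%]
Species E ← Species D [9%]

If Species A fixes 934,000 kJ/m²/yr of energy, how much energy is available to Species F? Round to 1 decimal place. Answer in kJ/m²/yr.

Species B: 934000 × 0.19 = 177460 kJ/m²/yr
Species C: 177460 × 0.07 = 12422.2 kJ/m²/yr
Species D: 12422.2 × 0.07 = 869.554 kJ/m²/yr
Species E: 869.554 × 0.09 = 78.25986 kJ/m²/yr
Species F: 78.25986 × 0.05 = 3.912993 kJ/m²/yr

3.9 kJ/m²/yr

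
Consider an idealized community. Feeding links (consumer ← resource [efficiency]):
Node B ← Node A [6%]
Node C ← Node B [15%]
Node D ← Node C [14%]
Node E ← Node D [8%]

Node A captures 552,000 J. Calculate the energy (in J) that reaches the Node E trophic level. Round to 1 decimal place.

55.6 J

Node B: 552000 × 0.06 = 33120 J
Node C: 33120 × 0.15 = 4968 J
Node D: 4968 × 0.14 = 695.52 J
Node E: 695.52 × 0.08 = 55.6416 J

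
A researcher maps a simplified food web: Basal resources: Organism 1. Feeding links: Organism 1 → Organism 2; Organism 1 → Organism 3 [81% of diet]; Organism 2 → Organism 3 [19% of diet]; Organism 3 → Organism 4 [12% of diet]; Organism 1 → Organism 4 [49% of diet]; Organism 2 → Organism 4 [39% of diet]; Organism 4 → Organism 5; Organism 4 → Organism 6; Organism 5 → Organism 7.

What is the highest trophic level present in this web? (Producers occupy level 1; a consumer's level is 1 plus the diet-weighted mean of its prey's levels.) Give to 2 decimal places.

Organism 2: 1 + 1 = 2
Organism 3: 1 + (0.81×1 + 0.19×2) = 2.19
Organism 4: 1 + (0.12×2.19 + 0.49×1 + 0.39×2) = 2.5328
Organism 5: 1 + 2.5328 = 3.5328
Organism 6: 1 + 2.5328 = 3.5328
Organism 7: 1 + 3.5328 = 4.5328

4.53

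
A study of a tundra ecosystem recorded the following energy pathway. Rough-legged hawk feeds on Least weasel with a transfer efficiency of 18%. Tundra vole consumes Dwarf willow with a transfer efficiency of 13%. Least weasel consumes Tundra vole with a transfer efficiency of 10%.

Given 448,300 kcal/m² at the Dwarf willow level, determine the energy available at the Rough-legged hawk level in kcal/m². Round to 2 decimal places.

1049.02 kcal/m²

Tundra vole: 448300 × 0.13 = 58279 kcal/m²
Least weasel: 58279 × 0.1 = 5827.9 kcal/m²
Rough-legged hawk: 5827.9 × 0.18 = 1049.022 kcal/m²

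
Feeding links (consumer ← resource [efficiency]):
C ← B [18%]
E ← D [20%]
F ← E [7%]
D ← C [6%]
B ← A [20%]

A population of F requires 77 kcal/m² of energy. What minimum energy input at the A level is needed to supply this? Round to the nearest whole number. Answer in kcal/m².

Cumulative transfer efficiency: 0.2 × 0.18 × 0.06 × 0.2 × 0.07 = 0.00003024
A energy = 77 / 0.00003024 = 2546296 kcal/m²

2546296 kcal/m²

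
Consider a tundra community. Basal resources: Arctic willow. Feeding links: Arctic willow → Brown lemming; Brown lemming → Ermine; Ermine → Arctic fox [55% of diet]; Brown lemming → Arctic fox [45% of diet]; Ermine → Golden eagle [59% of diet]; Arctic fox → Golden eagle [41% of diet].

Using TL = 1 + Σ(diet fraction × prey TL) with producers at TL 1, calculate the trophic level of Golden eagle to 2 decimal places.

Brown lemming: 1 + 1 = 2
Ermine: 1 + 2 = 3
Arctic fox: 1 + (0.55×3 + 0.45×2) = 3.55
Golden eagle: 1 + (0.59×3 + 0.41×3.55) = 4.2255

4.23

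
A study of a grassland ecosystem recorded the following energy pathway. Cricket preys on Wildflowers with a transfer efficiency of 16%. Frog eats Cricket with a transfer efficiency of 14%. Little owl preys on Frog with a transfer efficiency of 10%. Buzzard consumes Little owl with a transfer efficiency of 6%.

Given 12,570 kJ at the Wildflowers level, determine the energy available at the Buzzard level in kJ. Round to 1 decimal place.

1.7 kJ

Cricket: 12570 × 0.16 = 2011.2 kJ
Frog: 2011.2 × 0.14 = 281.568 kJ
Little owl: 281.568 × 0.1 = 28.1568 kJ
Buzzard: 28.1568 × 0.06 = 1.689408 kJ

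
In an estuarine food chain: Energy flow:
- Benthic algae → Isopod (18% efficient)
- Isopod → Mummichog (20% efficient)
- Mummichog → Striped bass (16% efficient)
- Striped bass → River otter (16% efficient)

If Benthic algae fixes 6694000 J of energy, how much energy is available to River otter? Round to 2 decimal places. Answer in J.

Isopod: 6694000 × 0.18 = 1204920 J
Mummichog: 1204920 × 0.2 = 240984 J
Striped bass: 240984 × 0.16 = 38557.44 J
River otter: 38557.44 × 0.16 = 6169.1904 J

6169.19 J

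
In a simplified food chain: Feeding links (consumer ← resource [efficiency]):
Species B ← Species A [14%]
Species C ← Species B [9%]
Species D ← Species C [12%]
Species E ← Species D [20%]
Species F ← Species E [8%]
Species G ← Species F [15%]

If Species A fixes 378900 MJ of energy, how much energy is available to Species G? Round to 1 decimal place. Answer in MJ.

Species B: 378900 × 0.14 = 53046 MJ
Species C: 53046 × 0.09 = 4774.14 MJ
Species D: 4774.14 × 0.12 = 572.8968 MJ
Species E: 572.8968 × 0.2 = 114.57936 MJ
Species F: 114.57936 × 0.08 = 9.1663488 MJ
Species G: 9.1663488 × 0.15 = 1.37495232 MJ

1.4 MJ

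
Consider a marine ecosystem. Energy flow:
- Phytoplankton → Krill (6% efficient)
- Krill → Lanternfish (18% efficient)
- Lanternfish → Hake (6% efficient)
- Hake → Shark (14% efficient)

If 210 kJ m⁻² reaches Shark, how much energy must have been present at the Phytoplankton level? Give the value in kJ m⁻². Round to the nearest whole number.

2314815 kJ m⁻²

Cumulative transfer efficiency: 0.06 × 0.18 × 0.06 × 0.14 = 0.00009072
Phytoplankton energy = 210 / 0.00009072 = 2314815 kJ m⁻²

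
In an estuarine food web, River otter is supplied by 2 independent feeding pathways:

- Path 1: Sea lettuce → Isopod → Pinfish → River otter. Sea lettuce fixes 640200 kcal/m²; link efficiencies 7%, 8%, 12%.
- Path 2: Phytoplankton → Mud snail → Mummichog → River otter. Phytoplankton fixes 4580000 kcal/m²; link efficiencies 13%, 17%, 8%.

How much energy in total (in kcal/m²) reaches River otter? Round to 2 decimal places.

8527.65 kcal/m²

Path 1: 640200 × 0.07 × 0.08 × 0.12 = 430.2144 kcal/m²
Path 2: 4580000 × 0.13 × 0.17 × 0.08 = 8097.44 kcal/m²
Total at River otter: 430.2144 + 8097.44 = 8527.6544 kcal/m²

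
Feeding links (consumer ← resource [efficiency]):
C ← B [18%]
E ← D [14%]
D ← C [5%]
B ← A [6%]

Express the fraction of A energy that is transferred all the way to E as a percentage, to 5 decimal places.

Product of link efficiencies: 0.06 × 0.18 × 0.05 × 0.14 = 0.0000756
As a percentage: 0.0000756 × 100 = 0.00756%

0.00756%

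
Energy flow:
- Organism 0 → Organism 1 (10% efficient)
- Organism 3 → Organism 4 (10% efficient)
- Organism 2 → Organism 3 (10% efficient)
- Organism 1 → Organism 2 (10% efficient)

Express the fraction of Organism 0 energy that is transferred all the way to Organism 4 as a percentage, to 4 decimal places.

0.0100%

Product of link efficiencies: 0.1 × 0.1 × 0.1 × 0.1 = 0.0001
As a percentage: 0.0001 × 100 = 0.0100%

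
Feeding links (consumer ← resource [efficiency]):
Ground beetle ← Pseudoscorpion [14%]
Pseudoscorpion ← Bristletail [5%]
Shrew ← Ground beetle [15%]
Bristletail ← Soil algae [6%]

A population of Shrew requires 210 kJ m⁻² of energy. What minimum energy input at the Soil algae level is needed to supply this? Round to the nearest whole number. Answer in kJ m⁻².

3333333 kJ m⁻²

Cumulative transfer efficiency: 0.06 × 0.05 × 0.14 × 0.15 = 0.000063
Soil algae energy = 210 / 0.000063 = 3333333 kJ m⁻²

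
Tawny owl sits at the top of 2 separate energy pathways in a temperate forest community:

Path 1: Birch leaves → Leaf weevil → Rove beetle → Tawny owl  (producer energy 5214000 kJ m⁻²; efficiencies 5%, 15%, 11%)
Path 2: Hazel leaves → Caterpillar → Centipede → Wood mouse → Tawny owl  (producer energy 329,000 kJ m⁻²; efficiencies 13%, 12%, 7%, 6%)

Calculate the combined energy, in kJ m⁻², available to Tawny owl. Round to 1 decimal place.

Path 1: 5214000 × 0.05 × 0.15 × 0.11 = 4301.55 kJ m⁻²
Path 2: 329000 × 0.13 × 0.12 × 0.07 × 0.06 = 21.55608 kJ m⁻²
Total at Tawny owl: 4301.55 + 21.55608 = 4323.10608 kJ m⁻²

4323.1 kJ m⁻²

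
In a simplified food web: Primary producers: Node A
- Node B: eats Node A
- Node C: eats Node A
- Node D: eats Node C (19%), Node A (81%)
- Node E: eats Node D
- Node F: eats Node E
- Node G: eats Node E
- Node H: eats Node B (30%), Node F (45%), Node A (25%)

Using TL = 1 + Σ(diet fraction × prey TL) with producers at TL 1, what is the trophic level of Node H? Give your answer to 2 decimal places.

3.74

Node B: 1 + 1 = 2
Node C: 1 + 1 = 2
Node D: 1 + (0.19×2 + 0.81×1) = 2.19
Node E: 1 + 2.19 = 3.19
Node F: 1 + 3.19 = 4.19
Node G: 1 + 3.19 = 4.19
Node H: 1 + (0.3×2 + 0.45×4.19 + 0.25×1) = 3.7355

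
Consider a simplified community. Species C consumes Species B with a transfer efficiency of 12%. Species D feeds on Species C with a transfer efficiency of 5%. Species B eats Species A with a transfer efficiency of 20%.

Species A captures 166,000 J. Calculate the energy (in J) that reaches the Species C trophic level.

3984 J

Species B: 166000 × 0.2 = 33200 J
Species C: 33200 × 0.12 = 3984 J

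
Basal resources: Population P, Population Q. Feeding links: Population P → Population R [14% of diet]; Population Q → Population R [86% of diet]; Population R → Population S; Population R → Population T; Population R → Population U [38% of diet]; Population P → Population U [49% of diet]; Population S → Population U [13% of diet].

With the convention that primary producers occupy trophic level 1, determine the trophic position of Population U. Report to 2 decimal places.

2.64

Population R: 1 + (0.14×1 + 0.86×1) = 2
Population S: 1 + 2 = 3
Population T: 1 + 2 = 3
Population U: 1 + (0.38×2 + 0.49×1 + 0.13×3) = 2.64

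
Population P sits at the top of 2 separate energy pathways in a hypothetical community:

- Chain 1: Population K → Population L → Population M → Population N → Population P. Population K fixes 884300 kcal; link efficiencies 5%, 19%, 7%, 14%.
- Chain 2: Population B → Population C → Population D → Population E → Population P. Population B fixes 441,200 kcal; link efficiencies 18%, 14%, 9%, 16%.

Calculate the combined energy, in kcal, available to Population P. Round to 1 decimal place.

242.4 kcal

Chain 1: 884300 × 0.05 × 0.19 × 0.07 × 0.14 = 82.32833 kcal
Chain 2: 441200 × 0.18 × 0.14 × 0.09 × 0.16 = 160.102656 kcal
Total at Population P: 82.32833 + 160.102656 = 242.430986 kcal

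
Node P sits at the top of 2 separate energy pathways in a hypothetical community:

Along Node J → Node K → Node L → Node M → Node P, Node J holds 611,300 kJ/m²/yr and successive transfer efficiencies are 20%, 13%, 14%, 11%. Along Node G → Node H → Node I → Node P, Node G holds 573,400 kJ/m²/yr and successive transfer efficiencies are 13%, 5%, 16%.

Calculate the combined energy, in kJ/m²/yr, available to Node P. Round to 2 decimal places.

841.10 kJ/m²/yr

Via Node J: 611300 × 0.2 × 0.13 × 0.14 × 0.11 = 244.76452 kJ/m²/yr
Via Node G: 573400 × 0.13 × 0.05 × 0.16 = 596.336 kJ/m²/yr
Total at Node P: 244.76452 + 596.336 = 841.10052 kJ/m²/yr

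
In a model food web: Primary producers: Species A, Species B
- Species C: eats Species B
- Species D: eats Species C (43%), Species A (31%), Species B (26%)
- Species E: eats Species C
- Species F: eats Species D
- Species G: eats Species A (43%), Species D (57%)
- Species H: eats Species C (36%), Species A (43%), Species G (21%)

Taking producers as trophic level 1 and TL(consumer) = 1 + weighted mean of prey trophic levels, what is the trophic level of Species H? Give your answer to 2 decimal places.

Species C: 1 + 1 = 2
Species D: 1 + (0.43×2 + 0.31×1 + 0.26×1) = 2.43
Species E: 1 + 2 = 3
Species F: 1 + 2.43 = 3.43
Species G: 1 + (0.43×1 + 0.57×2.43) = 2.8151
Species H: 1 + (0.36×2 + 0.43×1 + 0.21×2.8151) = 2.741171

2.74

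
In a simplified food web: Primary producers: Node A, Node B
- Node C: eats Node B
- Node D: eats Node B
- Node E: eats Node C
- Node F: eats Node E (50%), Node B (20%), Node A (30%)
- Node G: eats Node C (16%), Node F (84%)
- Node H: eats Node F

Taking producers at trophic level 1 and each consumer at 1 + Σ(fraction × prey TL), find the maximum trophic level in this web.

Node C: 1 + 1 = 2
Node D: 1 + 1 = 2
Node E: 1 + 2 = 3
Node F: 1 + (0.5×3 + 0.2×1 + 0.3×1) = 3
Node G: 1 + (0.16×2 + 0.84×3) = 3.84
Node H: 1 + 3 = 4

4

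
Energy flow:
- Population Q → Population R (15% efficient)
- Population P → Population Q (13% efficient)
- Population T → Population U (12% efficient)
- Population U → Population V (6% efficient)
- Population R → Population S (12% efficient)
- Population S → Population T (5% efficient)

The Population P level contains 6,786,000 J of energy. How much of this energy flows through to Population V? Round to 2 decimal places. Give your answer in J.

Population Q: 6786000 × 0.13 = 882180 J
Population R: 882180 × 0.15 = 132327 J
Population S: 132327 × 0.12 = 15879.24 J
Population T: 15879.24 × 0.05 = 793.962 J
Population U: 793.962 × 0.12 = 95.27544 J
Population V: 95.27544 × 0.06 = 5.7165264 J

5.72 J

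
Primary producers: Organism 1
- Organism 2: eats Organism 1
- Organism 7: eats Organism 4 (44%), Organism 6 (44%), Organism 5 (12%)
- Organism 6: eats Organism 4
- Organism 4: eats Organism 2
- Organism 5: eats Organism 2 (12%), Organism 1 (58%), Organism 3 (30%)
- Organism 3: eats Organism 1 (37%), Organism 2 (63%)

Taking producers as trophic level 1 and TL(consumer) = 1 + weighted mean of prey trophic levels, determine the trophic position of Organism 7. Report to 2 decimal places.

Organism 2: 1 + 1 = 2
Organism 3: 1 + (0.37×1 + 0.63×2) = 2.63
Organism 4: 1 + 2 = 3
Organism 5: 1 + (0.12×2 + 0.58×1 + 0.3×2.63) = 2.609
Organism 6: 1 + 3 = 4
Organism 7: 1 + (0.44×3 + 0.44×4 + 0.12×2.609) = 4.39308

4.39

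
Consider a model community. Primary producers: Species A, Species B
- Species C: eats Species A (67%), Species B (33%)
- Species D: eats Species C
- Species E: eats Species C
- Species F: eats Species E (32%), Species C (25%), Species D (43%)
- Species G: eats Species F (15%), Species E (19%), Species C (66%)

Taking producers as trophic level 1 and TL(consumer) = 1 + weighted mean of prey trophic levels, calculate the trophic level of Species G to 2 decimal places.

Species C: 1 + (0.67×1 + 0.33×1) = 2
Species D: 1 + 2 = 3
Species E: 1 + 2 = 3
Species F: 1 + (0.32×3 + 0.25×2 + 0.43×3) = 3.75
Species G: 1 + (0.15×3.75 + 0.19×3 + 0.66×2) = 3.4525

3.45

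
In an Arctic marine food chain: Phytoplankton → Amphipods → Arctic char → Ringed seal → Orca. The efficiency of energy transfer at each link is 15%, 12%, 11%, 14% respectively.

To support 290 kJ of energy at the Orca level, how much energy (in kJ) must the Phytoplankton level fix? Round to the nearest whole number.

1046176 kJ

Cumulative transfer efficiency: 0.15 × 0.12 × 0.11 × 0.14 = 0.0002772
Phytoplankton energy = 290 / 0.0002772 = 1046176 kJ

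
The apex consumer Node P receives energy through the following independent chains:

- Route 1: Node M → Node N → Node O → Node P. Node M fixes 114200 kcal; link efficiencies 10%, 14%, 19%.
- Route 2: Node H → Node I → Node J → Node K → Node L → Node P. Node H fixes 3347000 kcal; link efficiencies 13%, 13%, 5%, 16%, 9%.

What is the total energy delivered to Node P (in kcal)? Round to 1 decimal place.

344.5 kcal

Route 1: 114200 × 0.1 × 0.14 × 0.19 = 303.772 kcal
Route 2: 3347000 × 0.13 × 0.13 × 0.05 × 0.16 × 0.09 = 40.726296 kcal
Total at Node P: 303.772 + 40.726296 = 344.498296 kcal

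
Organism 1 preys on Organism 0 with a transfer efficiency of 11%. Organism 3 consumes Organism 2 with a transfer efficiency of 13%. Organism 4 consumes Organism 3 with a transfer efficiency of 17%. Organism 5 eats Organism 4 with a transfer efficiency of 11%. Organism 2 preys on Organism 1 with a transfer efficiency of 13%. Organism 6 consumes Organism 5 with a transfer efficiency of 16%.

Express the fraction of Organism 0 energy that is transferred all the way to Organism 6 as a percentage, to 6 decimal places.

0.000556%

Product of link efficiencies: 0.11 × 0.13 × 0.13 × 0.17 × 0.11 × 0.16 = 0.000005562128
As a percentage: 0.000005562128 × 100 = 0.000556%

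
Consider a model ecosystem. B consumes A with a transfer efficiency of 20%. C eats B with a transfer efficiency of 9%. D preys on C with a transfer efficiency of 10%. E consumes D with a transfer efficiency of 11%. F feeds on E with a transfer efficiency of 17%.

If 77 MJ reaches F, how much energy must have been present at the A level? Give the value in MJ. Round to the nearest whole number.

Cumulative transfer efficiency: 0.2 × 0.09 × 0.1 × 0.11 × 0.17 = 0.00003366
A energy = 77 / 0.00003366 = 2287582 MJ

2287582 MJ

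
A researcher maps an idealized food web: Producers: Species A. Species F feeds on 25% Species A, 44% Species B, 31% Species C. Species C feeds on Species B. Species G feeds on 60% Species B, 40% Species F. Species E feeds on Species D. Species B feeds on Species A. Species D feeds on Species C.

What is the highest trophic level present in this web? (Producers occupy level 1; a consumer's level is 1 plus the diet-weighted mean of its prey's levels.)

5

Species B: 1 + 1 = 2
Species C: 1 + 2 = 3
Species D: 1 + 3 = 4
Species E: 1 + 4 = 5
Species F: 1 + (0.25×1 + 0.44×2 + 0.31×3) = 3.06
Species G: 1 + (0.6×2 + 0.4×3.06) = 3.424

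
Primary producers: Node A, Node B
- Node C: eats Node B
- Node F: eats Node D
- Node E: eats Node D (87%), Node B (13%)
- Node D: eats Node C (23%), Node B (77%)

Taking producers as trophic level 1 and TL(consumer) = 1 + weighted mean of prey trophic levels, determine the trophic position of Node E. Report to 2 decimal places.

Node C: 1 + 1 = 2
Node D: 1 + (0.23×2 + 0.77×1) = 2.23
Node E: 1 + (0.87×2.23 + 0.13×1) = 3.0701
Node F: 1 + 2.23 = 3.23

3.07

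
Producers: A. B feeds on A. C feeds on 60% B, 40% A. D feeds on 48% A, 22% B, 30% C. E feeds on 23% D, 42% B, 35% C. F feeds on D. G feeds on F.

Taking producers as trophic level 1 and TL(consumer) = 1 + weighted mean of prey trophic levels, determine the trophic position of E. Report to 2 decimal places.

3.37

B: 1 + 1 = 2
C: 1 + (0.6×2 + 0.4×1) = 2.6
D: 1 + (0.48×1 + 0.22×2 + 0.3×2.6) = 2.7
E: 1 + (0.23×2.7 + 0.42×2 + 0.35×2.6) = 3.371
F: 1 + 2.7 = 3.7
G: 1 + 3.7 = 4.7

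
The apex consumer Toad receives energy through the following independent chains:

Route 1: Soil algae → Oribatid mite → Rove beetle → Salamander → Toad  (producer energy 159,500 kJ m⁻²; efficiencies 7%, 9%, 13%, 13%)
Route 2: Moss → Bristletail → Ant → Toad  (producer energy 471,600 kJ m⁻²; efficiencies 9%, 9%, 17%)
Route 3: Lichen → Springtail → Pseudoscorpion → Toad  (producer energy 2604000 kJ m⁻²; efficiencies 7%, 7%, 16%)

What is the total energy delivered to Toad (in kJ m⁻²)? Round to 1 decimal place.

2707.9 kJ m⁻²

Route 1: 159500 × 0.07 × 0.09 × 0.13 × 0.13 = 16.981965 kJ m⁻²
Route 2: 471600 × 0.09 × 0.09 × 0.17 = 649.3932 kJ m⁻²
Route 3: 2604000 × 0.07 × 0.07 × 0.16 = 2041.536 kJ m⁻²
Total at Toad: 16.981965 + 649.3932 + 2041.536 = 2707.911165 kJ m⁻²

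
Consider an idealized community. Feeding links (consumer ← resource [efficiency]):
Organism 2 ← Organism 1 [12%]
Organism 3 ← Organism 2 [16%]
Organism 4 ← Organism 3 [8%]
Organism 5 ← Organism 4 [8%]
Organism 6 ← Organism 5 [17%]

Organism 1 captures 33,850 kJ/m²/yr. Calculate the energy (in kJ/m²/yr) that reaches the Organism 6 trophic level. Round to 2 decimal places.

Organism 2: 33850 × 0.12 = 4062 kJ/m²/yr
Organism 3: 4062 × 0.16 = 649.92 kJ/m²/yr
Organism 4: 649.92 × 0.08 = 51.9936 kJ/m²/yr
Organism 5: 51.9936 × 0.08 = 4.159488 kJ/m²/yr
Organism 6: 4.159488 × 0.17 = 0.70711296 kJ/m²/yr

0.71 kJ/m²/yr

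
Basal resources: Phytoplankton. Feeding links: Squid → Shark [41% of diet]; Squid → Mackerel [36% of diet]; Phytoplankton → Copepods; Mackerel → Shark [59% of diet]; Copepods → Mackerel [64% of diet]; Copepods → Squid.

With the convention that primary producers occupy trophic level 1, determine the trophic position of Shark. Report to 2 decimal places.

4.21

Copepods: 1 + 1 = 2
Squid: 1 + 2 = 3
Mackerel: 1 + (0.64×2 + 0.36×3) = 3.36
Shark: 1 + (0.59×3.36 + 0.41×3) = 4.2124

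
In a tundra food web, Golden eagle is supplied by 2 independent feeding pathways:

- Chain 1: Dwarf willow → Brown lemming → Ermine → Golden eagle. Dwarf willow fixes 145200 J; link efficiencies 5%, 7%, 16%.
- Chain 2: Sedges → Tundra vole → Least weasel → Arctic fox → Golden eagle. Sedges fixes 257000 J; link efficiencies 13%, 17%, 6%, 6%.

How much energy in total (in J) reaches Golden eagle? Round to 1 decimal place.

101.8 J

Chain 1: 145200 × 0.05 × 0.07 × 0.16 = 81.312 J
Chain 2: 257000 × 0.13 × 0.17 × 0.06 × 0.06 = 20.44692 J
Total at Golden eagle: 81.312 + 20.44692 = 101.75892 J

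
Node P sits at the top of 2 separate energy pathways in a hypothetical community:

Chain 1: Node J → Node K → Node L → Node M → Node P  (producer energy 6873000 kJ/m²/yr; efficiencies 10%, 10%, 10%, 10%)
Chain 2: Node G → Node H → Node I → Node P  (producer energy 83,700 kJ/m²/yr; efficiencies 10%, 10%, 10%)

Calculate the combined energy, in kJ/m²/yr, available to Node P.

771 kJ/m²/yr

Chain 1: 6873000 × 0.1 × 0.1 × 0.1 × 0.1 = 687.3 kJ/m²/yr
Chain 2: 83700 × 0.1 × 0.1 × 0.1 = 83.7 kJ/m²/yr
Total at Node P: 687.3 + 83.7 = 771 kJ/m²/yr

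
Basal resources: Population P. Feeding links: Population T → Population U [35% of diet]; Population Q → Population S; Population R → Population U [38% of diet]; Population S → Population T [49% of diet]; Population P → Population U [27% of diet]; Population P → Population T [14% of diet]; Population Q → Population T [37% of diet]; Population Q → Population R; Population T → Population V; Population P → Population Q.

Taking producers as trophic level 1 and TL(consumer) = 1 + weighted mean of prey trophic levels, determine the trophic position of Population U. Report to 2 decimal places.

3.58

Population Q: 1 + 1 = 2
Population R: 1 + 2 = 3
Population S: 1 + 2 = 3
Population T: 1 + (0.37×2 + 0.14×1 + 0.49×3) = 3.35
Population U: 1 + (0.38×3 + 0.27×1 + 0.35×3.35) = 3.5825
Population V: 1 + 3.35 = 4.35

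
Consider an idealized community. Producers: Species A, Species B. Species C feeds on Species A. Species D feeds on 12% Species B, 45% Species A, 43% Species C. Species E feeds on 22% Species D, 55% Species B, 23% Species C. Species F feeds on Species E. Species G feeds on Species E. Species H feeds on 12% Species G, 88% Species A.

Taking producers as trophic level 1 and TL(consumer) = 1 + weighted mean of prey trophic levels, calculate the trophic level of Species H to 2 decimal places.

2.31

Species C: 1 + 1 = 2
Species D: 1 + (0.12×1 + 0.45×1 + 0.43×2) = 2.43
Species E: 1 + (0.22×2.43 + 0.55×1 + 0.23×2) = 2.5446
Species F: 1 + 2.5446 = 3.5446
Species G: 1 + 2.5446 = 3.5446
Species H: 1 + (0.12×3.5446 + 0.88×1) = 2.305352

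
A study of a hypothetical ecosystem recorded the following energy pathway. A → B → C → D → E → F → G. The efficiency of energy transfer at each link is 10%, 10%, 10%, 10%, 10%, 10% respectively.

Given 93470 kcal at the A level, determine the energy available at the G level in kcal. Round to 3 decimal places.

0.093 kcal

B: 93470 × 0.1 = 9347 kcal
C: 9347 × 0.1 = 934.7 kcal
D: 934.7 × 0.1 = 93.47 kcal
E: 93.47 × 0.1 = 9.347 kcal
F: 9.347 × 0.1 = 0.9347 kcal
G: 0.9347 × 0.1 = 0.09347 kcal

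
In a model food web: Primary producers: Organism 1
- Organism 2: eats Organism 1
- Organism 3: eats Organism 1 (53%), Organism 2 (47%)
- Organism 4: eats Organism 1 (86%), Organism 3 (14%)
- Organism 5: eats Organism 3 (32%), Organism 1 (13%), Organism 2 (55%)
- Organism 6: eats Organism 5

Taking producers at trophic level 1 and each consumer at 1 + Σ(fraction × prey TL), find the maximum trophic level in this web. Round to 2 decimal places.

4.02

Organism 2: 1 + 1 = 2
Organism 3: 1 + (0.53×1 + 0.47×2) = 2.47
Organism 4: 1 + (0.86×1 + 0.14×2.47) = 2.2058
Organism 5: 1 + (0.32×2.47 + 0.13×1 + 0.55×2) = 3.0204
Organism 6: 1 + 3.0204 = 4.0204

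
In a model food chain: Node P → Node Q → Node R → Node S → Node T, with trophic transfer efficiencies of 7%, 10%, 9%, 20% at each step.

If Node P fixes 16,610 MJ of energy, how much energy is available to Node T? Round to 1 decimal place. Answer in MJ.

Node Q: 16610 × 0.07 = 1162.7 MJ
Node R: 1162.7 × 0.1 = 116.27 MJ
Node S: 116.27 × 0.09 = 10.4643 MJ
Node T: 10.4643 × 0.2 = 2.09286 MJ

2.1 MJ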